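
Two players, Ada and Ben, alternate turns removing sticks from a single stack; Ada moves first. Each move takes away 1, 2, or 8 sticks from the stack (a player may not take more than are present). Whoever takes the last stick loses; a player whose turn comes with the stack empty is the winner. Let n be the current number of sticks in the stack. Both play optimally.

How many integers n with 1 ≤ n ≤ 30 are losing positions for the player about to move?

Build the W/L table. Terminal = W. A non-terminal position is W if it has a move to some L; otherwise it is L.
n=0: no move; the opponent has just taken the last stick and therefore loses → W
n=1: only reaches 0(W), which is W → L
n=2: reaches L-position 1 → W
n=3: reaches L-position 1 → W
n=4: only reaches 3(W), 2(W), all W → L
n=5: reaches L-position 4 → W
n=6: reaches L-position 4 → W
n=7: only reaches 6(W), 5(W), all W → L
n=8: reaches L-position 7 → W
n=9: reaches L-position 7 → W
n=10: only reaches 9(W), 8(W), 2(W), all W → L
n=11: reaches L-position 10 → W
n=12: reaches L-position 10 → W
n=13: only reaches 12(W), 11(W), 5(W), all W → L
n=14: reaches L-position 13 → W
n=15: reaches L-position 13 → W
n=16: only reaches 15(W), 14(W), 8(W), all W → L
n=17: reaches L-position 16 → W
n=18: reaches L-position 16 → W
n=19: only reaches 18(W), 17(W), 11(W), all W → L
n=20: reaches L-position 19 → W
n=21: reaches L-position 19 → W
n=22: only reaches 21(W), 20(W), 14(W), all W → L
n=23: reaches L-position 22 → W
n=24: reaches L-position 22 → W
n=25: only reaches 24(W), 23(W), 17(W), all W → L
n=26: reaches L-position 25 → W
n=27: reaches L-position 25 → W
n=28: only reaches 27(W), 26(W), 20(W), all W → L
n=29: reaches L-position 28 → W
n=30: reaches L-position 28 → W
L entries with 1 ≤ n ≤ 30 (the range starts at n=1): n = 1, 4, 7, 10, 13, 16, 19, 22, 25, 28; that makes 10.

10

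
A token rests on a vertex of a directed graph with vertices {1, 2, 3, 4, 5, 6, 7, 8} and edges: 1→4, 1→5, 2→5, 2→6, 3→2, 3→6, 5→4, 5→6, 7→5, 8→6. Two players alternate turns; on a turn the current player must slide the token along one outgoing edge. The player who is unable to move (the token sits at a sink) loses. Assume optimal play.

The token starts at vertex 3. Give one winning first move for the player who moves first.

Use the standard recursion: the mover loses at a terminal position; elsewhere, the mover wins exactly when some move hands the opponent an L position.
Every edge goes from a vertex to one that appears earlier in the order 4, 6, 5, 2, 8, 3, 7, 1, so processing vertices in that order labels each vertex after all of its successors.
4: no outgoing edge → L
6: no outgoing edge → L
5: can move to 6, which is L ⇒ W
2: can move to 6, which is L ⇒ W
8: can move to 6, which is L ⇒ W
3: can move to 6, which is L ⇒ W
7: the only move is to 5(W), a W ⇒ L
1: can move to 4, which is L ⇒ W
From 3, the L positions reachable in one move are: 6.

Move to 6.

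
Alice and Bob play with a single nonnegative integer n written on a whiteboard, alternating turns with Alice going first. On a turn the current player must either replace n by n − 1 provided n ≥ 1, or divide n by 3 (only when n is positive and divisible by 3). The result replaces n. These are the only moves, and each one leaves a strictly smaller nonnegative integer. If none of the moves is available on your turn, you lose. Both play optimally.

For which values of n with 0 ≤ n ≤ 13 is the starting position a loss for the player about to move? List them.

0, 2, 4, 7, 9, 11, 13

Work bottom-up. With no move the player to move loses. Otherwise the position is W if at least one move leads to an L position for the opponent, and L if every move leads to a W.
n=0: no move → L
n=1: →0(L), so W
n=2: →1(W) only, which is W, so L
n=3: →2(L), so W
n=4: →3(W) only, which is W, so L
n=5: →4(L), so W
n=6: →2(L), so W
n=7: →6(W) only, which is W, so L
n=8: →7(L), so W
n=9: →3(W), 8(W) — all W, so L
n=10: →9(L), so W
n=11: →10(W) only, which is W, so L
n=12: →4(L), so W
n=13: →12(W) only, which is W, so L
Reading off the rows marked L gives the requested list; there are 7 such values of n.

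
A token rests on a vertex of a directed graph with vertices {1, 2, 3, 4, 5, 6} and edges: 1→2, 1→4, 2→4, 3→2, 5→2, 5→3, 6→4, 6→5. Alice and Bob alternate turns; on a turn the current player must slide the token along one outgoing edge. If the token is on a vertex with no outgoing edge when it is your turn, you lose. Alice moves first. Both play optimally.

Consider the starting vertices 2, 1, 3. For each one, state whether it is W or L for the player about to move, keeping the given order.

2: W, 1: W, 3: L

Classify positions by backward induction: terminal positions (no move available) are L. From any other position, the mover wins iff some move reaches an L.
Every edge goes from a vertex to one that appears earlier in the order 4, 2, 1, 3, 5, 6, so processing vertices in that order labels each vertex after all of its successors.
4: no outgoing edge → L
2: W (go to 4, an L position)
1: W (go to 4, an L position)
3: L (sole option 2(W) is W)
5: W (go to 3, an L position)
6: W (go to 4, an L position)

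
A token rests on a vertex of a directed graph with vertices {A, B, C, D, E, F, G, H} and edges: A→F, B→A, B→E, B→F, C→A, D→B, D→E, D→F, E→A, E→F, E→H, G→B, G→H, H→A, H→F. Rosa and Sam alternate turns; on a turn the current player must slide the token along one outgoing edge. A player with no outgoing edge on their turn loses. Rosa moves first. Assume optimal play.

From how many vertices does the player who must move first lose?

3

Label each position W (a win for the player to move) or L (a loss). A position with no legal move is L; any other position is W exactly when some move reaches an L, and L when every move reaches a W.
Every edge goes from a vertex to one that appears earlier in the order F, A, H, E, B, D, G, C, so processing vertices in that order labels each vertex after all of its successors.
F: no outgoing edge → L
A: W (go to F, an L position)
H: W (go to F, an L position)
E: W (go to F, an L position)
B: W (go to F, an L position)
D: W (go to F, an L position)
G: L (options B(W), H(W) are all W)
C: L (sole option A(W) is W)
The L vertices are C, F, G; that is 3 in all.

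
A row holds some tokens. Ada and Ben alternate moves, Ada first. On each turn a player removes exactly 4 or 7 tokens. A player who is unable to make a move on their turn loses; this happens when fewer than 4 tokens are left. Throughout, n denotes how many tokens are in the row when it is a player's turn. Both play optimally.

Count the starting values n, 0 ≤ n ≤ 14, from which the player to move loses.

Label each position W (a win for the player to move) or L (a loss). A position with no legal move is L; any other position is W exactly when some move reaches an L, and L when every move reaches a W.
n=0: no move → L
n=1: no move → L
n=2: no move → L
n=3: no move → L
n=4: →0(L), so W
n=5: →1(L), so W
n=6: →2(L), so W
n=7: →3(L), so W
n=8: →1(L), so W
n=9: →2(L), so W
n=10: →3(L), so W
n=11: →7(W), 4(W) — all W, so L
n=12: →8(W), 5(W) — all W, so L
n=13: →9(W), 6(W) — all W, so L
n=14: →10(W), 7(W) — all W, so L
L entries with 0 ≤ n ≤ 14: n = 0, 1, 2, 3, 11, 12, 13, 14; that makes 8.

8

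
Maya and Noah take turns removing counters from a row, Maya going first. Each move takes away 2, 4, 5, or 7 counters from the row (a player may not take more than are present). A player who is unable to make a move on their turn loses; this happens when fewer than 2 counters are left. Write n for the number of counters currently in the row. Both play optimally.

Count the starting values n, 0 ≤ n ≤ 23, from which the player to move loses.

Positions with no move are L. A position that does have a move is losing for the player to move precisely when every available move leads to a winning position for the opponent. Fill in the labels:
n=0: no move → L
n=1: no move → L
n=2: can move to 0, which is L ⇒ W
n=3: can move to 1, which is L ⇒ W
n=4: can move to 0, which is L ⇒ W
n=5: can move to 1, which is L ⇒ W
n=6: can move to 1, which is L ⇒ W
n=7: can move to 0, which is L ⇒ W
n=8: can move to 1, which is L ⇒ W
n=9: moves to 7(W), 5(W), 4(W), 2(W); every one is W ⇒ L
n=10: moves to 8(W), 6(W), 5(W), 3(W); every one is W ⇒ L
n=11: can move to 9, which is L ⇒ W
n=12: can move to 10, which is L ⇒ W
n=13: can move to 9, which is L ⇒ W
n=14: can move to 10, which is L ⇒ W
n=15: can move to 10, which is L ⇒ W
n=16: can move to 9, which is L ⇒ W
n=17: can move to 10, which is L ⇒ W
n=18: moves to 16(W), 14(W), 13(W), 11(W); every one is W ⇒ L
n=19: moves to 17(W), 15(W), 14(W), 12(W); every one is W ⇒ L
n=20: can move to 18, which is L ⇒ W
n=21: can move to 19, which is L ⇒ W
n=22: can move to 18, which is L ⇒ W
n=23: can move to 19, which is L ⇒ W
L entries with 0 ≤ n ≤ 23: n = 0, 1, 9, 10, 18, 19; that makes 6.

6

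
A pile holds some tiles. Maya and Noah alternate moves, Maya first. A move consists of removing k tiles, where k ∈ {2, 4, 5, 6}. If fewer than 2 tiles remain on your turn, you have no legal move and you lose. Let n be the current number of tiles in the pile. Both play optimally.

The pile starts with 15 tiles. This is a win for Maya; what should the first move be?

Remove 6, leaving 9.

Compute win/loss labels from the base case upward. A position with no move is L. Any other position is W if it can reach an L in one move, else L.
n=0: no move → L
n=1: no move → L
n=2: W (go to 0, an L position)
n=3: W (go to 1, an L position)
n=4: W (go to 0, an L position)
n=5: W (go to 1, an L position)
n=6: W (go to 1, an L position)
n=7: W (go to 1, an L position)
n=8: L (options 6(W), 4(W), 3(W), 2(W) are all W)
n=9: L (options 7(W), 5(W), 4(W), 3(W) are all W)
n=10: W (go to 8, an L position)
n=11: W (go to 9, an L position)
n=12: W (go to 8, an L position)
n=13: W (go to 9, an L position)
n=14: W (go to 9, an L position)
n=15: W (go to 9, an L position)
From 15, the L positions reachable in one move are: 9.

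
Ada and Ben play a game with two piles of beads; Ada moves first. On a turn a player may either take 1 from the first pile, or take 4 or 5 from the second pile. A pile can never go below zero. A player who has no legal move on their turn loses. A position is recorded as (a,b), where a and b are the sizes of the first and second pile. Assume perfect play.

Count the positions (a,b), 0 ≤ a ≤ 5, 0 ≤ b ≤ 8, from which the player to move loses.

Label each position W (a win for the player to move) or L (a loss). A position with no legal move is L; any other position is W exactly when some move reaches an L, and L when every move reaches a W.
Every move lowers a or b (never raises either), so fill the grid row by row in increasing a, and left to right within a row: each cell's successors are then already labelled.
      b=0  b=1  b=2  b=3  b=4  b=5  b=6  b=7  b=8
a=0:    L    L    L    L    W    W    W    W    W
a=1:    W    W    W    W    L    L    L    L    W
a=2:    L    L    L    L    W    W    W    W    W
a=3:    W    W    W    W    L    L    L    L    W
a=4:    L    L    L    L    W    W    W    W    W
a=5:    W    W    W    W    L    L    L    L    W
Cells with no legal move (terminal, hence L): (0,0), (0,1), (0,2), (0,3).
The remaining L cells, each justified by listing all of its moves:
(1,4): only reaches (0,4)(W), (1,0)(W), all W → L
(1,5): only reaches (0,5)(W), (1,1)(W), (1,0)(W), all W → L
(1,6): only reaches (0,6)(W), (1,2)(W), (1,1)(W), all W → L
(1,7): only reaches (0,7)(W), (1,3)(W), (1,2)(W), all W → L
(2,0): only reaches (1,0)(W), which is W → L
(2,1): only reaches (1,1)(W), which is W → L
(2,2): only reaches (1,2)(W), which is W → L
(2,3): only reaches (1,3)(W), which is W → L
(3,4): only reaches (2,4)(W), (3,0)(W), all W → L
(3,5): only reaches (2,5)(W), (3,1)(W), (3,0)(W), all W → L
(3,6): only reaches (2,6)(W), (3,2)(W), (3,1)(W), all W → L
(3,7): only reaches (2,7)(W), (3,3)(W), (3,2)(W), all W → L
(4,0): only reaches (3,0)(W), which is W → L
(4,1): only reaches (3,1)(W), which is W → L
(4,2): only reaches (3,2)(W), which is W → L
(4,3): only reaches (3,3)(W), which is W → L
(5,4): only reaches (4,4)(W), (5,0)(W), all W → L
(5,5): only reaches (4,5)(W), (5,1)(W), (5,0)(W), all W → L
(5,6): only reaches (4,6)(W), (5,2)(W), (5,1)(W), all W → L
(5,7): only reaches (4,7)(W), (5,3)(W), (5,2)(W), all W → L
Every other cell has at least one move into one of the L cells above, so it is W.
L cells per row: a=0: 4, a=1: 4, a=2: 4, a=3: 4, a=4: 4, a=5: 4; total 24.

24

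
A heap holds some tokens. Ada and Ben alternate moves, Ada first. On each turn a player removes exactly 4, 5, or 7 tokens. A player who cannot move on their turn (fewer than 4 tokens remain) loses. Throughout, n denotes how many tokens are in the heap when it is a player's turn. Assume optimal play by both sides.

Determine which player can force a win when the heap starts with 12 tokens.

Positions with no move are L. A position that does have a move is losing for the player to move precisely when every available move leads to a winning position for the opponent. Fill in the labels:
n=0: no move → L
n=1: no move → L
n=2: no move → L
n=3: no move → L
n=4: →0(L), so W
n=5: →1(L), so W
n=6: →2(L), so W
n=7: →3(L), so W
n=8: →3(L), so W
n=9: →2(L), so W
n=10: →3(L), so W
n=11: →7(W), 6(W), 4(W) — all W, so L
n=12: →8(W), 7(W), 5(W) — all W, so L
The starting position 12 is L: whatever Ada does, the opponent receives a W position.

Ben wins.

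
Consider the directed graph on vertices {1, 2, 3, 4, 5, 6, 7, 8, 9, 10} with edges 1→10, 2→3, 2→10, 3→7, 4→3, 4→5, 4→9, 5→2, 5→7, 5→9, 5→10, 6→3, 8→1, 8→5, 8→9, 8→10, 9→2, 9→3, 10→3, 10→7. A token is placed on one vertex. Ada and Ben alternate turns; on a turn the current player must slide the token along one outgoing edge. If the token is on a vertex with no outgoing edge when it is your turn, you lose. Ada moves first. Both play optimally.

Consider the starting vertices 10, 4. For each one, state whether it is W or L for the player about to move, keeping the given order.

10: W, 4: L

Use the standard recursion: the mover loses at a terminal position; elsewhere, the mover wins exactly when some move hands the opponent an L position.
Every edge goes from a vertex to one that appears earlier in the order 7, 3, 10, 2, 9, 5, 4, 6, 1, 8, so processing vertices in that order labels each vertex after all of its successors.
7: no outgoing edge → L
3: reaches L-position 7 → W
10: reaches L-position 7 → W
2: only reaches 10(W), 3(W), all W → L
9: reaches L-position 2 → W
5: reaches L-position 2 → W
4: only reaches 5(W), 9(W), 3(W), all W → L
6: only reaches 3(W), which is W → L
1: only reaches 10(W), which is W → L
8: reaches L-position 1 → W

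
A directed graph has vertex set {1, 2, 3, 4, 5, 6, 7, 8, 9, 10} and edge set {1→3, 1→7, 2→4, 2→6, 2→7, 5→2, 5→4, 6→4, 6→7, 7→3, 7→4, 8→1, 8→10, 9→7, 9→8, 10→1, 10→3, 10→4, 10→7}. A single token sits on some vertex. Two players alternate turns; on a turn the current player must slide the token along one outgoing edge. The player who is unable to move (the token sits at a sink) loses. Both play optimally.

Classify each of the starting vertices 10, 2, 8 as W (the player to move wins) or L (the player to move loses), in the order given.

Classify positions by backward induction: terminal positions (no move available) are L. From any other position, the mover wins iff some move reaches an L.
Every edge goes from a vertex to one that appears earlier in the order 3, 4, 7, 1, 10, 8, 6, 9, 2, 5, so processing vertices in that order labels each vertex after all of its successors.
3: no outgoing edge → L
4: no outgoing edge → L
7: →4(L), so W
1: →3(L), so W
10: →4(L), so W
8: →10(W), 1(W) — all W, so L
6: →4(L), so W
9: →8(L), so W
2: →4(L), so W
5: →4(L), so W

10: W, 2: W, 8: L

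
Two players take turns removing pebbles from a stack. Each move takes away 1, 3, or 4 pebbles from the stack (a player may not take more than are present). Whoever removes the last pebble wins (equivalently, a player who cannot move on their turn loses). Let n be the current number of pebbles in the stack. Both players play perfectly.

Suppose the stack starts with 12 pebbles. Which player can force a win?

The first player wins.

Classify positions by backward induction: terminal positions (no move available) are L. From any other position, the mover wins iff some move reaches an L.
n=0: no move → L
n=1: can move to 0, which is L ⇒ W
n=2: the only move is to 1(W), a W ⇒ L
n=3: can move to 2, which is L ⇒ W
n=4: can move to 0, which is L ⇒ W
n=5: can move to 2, which is L ⇒ W
n=6: can move to 2, which is L ⇒ W
n=7: moves to 6(W), 4(W), 3(W); every one is W ⇒ L
n=8: can move to 7, which is L ⇒ W
n=9: moves to 8(W), 6(W), 5(W); every one is W ⇒ L
n=10: can move to 9, which is L ⇒ W
n=11: can move to 7, which is L ⇒ W
n=12: can move to 9, which is L ⇒ W
From 12 the player to move can remove 3, leaving 9, reaching an L position.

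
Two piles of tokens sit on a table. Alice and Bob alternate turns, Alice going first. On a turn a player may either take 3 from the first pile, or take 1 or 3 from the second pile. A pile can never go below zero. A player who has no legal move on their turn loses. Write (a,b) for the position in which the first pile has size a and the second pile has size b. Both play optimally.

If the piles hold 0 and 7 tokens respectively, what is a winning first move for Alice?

Move to (0,6).

Work bottom-up. With no move the player to move loses. Otherwise the position is W if at least one move leads to an L position for the opponent, and L if every move leads to a W.
No move ever increases a pile, so every position that can arise here has a ≤ 0 and b ≤ 7; it is enough to label the cells with 0 ≤ a ≤ 0 and 0 ≤ b ≤ 7.
Every move lowers a or b (never raises either), so fill the grid row by row in increasing a, and left to right within a row: each cell's successors are then already labelled.
      b=0  b=1  b=2  b=3  b=4  b=5  b=6  b=7
a=0:    L    W    L    W    L    W    L    W
Cells with no legal move (terminal, hence L): (0,0).
The remaining L cells, each justified by listing all of its moves:
(0,2): only reaches (0,1)(W), which is W → L
(0,4): only reaches (0,3)(W), (0,1)(W), all W → L
(0,6): only reaches (0,5)(W), (0,3)(W), all W → L
Every other cell has at least one move into one of the L cells above, so it is W.
From (0,7), the L positions reachable in one move are: (0,6), (0,4). Any move reaching one of these is winning.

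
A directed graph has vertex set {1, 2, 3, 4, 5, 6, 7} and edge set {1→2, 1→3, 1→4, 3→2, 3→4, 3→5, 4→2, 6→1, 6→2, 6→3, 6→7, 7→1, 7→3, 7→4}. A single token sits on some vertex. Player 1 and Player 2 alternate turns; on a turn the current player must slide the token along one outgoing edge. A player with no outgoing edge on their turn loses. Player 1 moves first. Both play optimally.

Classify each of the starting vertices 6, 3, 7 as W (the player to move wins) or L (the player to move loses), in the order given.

6: W, 3: W, 7: L

Compute win/loss labels from the base case upward. A position with no move is L. Any other position is W if it can reach an L in one move, else L.
Every edge goes from a vertex to one that appears earlier in the order 2, 5, 4, 3, 1, 7, 6, so processing vertices in that order labels each vertex after all of its successors.
2: no outgoing edge → L
5: no outgoing edge → L
4: can move to 2, which is L ⇒ W
3: can move to 5, which is L ⇒ W
1: can move to 2, which is L ⇒ W
7: moves to 1(W), 3(W), 4(W); every one is W ⇒ L
6: can move to 7, which is L ⇒ W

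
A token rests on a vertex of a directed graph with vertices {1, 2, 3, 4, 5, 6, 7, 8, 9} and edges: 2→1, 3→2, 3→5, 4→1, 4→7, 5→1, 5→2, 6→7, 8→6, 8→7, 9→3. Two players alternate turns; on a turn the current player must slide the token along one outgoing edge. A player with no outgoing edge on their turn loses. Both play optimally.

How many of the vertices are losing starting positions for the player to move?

Use the standard recursion: the mover loses at a terminal position; elsewhere, the mover wins exactly when some move hands the opponent an L position.
Every edge goes from a vertex to one that appears earlier in the order 1, 7, 4, 2, 6, 5, 3, 8, 9, so processing vertices in that order labels each vertex after all of its successors.
1: no outgoing edge → L
7: no outgoing edge → L
4: W (go to 7, an L position)
2: W (go to 1, an L position)
6: W (go to 7, an L position)
5: W (go to 1, an L position)
3: L (options 5(W), 2(W) are all W)
8: W (go to 7, an L position)
9: W (go to 3, an L position)
The L vertices are 1, 3, 7; that is 3 in all.

3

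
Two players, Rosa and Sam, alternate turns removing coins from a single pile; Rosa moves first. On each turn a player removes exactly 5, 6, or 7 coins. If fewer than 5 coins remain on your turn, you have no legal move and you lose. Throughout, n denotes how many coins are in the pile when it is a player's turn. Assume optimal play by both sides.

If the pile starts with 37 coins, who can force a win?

Sam wins.

Build the W/L table. Terminal = L. A non-terminal position is W if it has a move to some L; otherwise it is L.
n=0: no move → L
n=1: no move → L
n=2: no move → L
n=3: no move → L
n=4: no move → L
n=5: reaches L-position 0 → W
n=6: reaches L-position 1 → W
n=7: reaches L-position 2 → W
n=8: reaches L-position 3 → W
n=9: reaches L-position 4 → W
n=10: reaches L-position 4 → W
n=11: reaches L-position 4 → W
n=12: only reaches 7(W), 6(W), 5(W), all W → L
n=13: only reaches 8(W), 7(W), 6(W), all W → L
n=14: only reaches 9(W), 8(W), 7(W), all W → L
n=15: only reaches 10(W), 9(W), 8(W), all W → L
n=16: only reaches 11(W), 10(W), 9(W), all W → L
n=17: reaches L-position 12 → W
n=18: reaches L-position 13 → W
n=19: reaches L-position 14 → W
n=20: reaches L-position 15 → W
n=21: reaches L-position 16 → W
n=22: reaches L-position 16 → W
n=23: reaches L-position 16 → W
n=24: only reaches 19(W), 18(W), 17(W), all W → L
n=25: only reaches 20(W), 19(W), 18(W), all W → L
n=26: only reaches 21(W), 20(W), 19(W), all W → L
n=27: only reaches 22(W), 21(W), 20(W), all W → L
n=28: only reaches 23(W), 22(W), 21(W), all W → L
n=29: reaches L-position 24 → W
n=30: reaches L-position 25 → W
n=31: reaches L-position 26 → W
n=32: reaches L-position 27 → W
n=33: reaches L-position 28 → W
n=34: reaches L-position 28 → W
n=35: reaches L-position 28 → W
n=36: only reaches 31(W), 30(W), 29(W), all W → L
n=37: only reaches 32(W), 31(W), 30(W), all W → L
The starting position 37 is L: whatever Rosa does, the opponent receives a W position.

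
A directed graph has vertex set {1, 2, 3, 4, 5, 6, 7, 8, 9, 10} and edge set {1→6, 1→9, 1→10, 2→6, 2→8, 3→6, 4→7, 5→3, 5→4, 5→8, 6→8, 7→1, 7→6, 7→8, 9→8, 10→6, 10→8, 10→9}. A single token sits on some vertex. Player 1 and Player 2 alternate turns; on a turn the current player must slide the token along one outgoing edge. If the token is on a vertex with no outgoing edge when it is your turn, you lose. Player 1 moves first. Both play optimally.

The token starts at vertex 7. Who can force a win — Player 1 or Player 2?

Player 1 wins.

Compute win/loss labels from the base case upward. A position with no move is L. Any other position is W if it can reach an L in one move, else L.
Every edge goes from a vertex to one that appears earlier in the order 8, 9, 6, 10, 1, 7, 4, 3, 2, 5, so processing vertices in that order labels each vertex after all of its successors.
8: no outgoing edge → L
9: reaches L-position 8 → W
6: reaches L-position 8 → W
10: reaches L-position 8 → W
1: only reaches 10(W), 6(W), 9(W), all W → L
7: reaches L-position 1 → W
4: only reaches 7(W), which is W → L
3: only reaches 6(W), which is W → L
2: reaches L-position 8 → W
5: reaches L-position 3 → W
From 7 Player 1 can move to 1, reaching an L position.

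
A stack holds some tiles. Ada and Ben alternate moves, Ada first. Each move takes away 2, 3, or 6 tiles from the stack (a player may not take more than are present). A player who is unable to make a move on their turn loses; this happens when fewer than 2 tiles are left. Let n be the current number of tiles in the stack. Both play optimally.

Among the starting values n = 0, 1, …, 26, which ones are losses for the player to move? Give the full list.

0, 1, 5, 9, 10, 14, 18, 19, 23

Compute win/loss labels from the base case upward. A position with no move is L. Any other position is W if it can reach an L in one move, else L.
n=0: no move → L
n=1: no move → L
n=2: reaches L-position 0 → W
n=3: reaches L-position 1 → W
n=4: reaches L-position 1 → W
n=5: only reaches 3(W), 2(W), all W → L
n=6: reaches L-position 0 → W
n=7: reaches L-position 5 → W
n=8: reaches L-position 5 → W
n=9: only reaches 7(W), 6(W), 3(W), all W → L
n=10: only reaches 8(W), 7(W), 4(W), all W → L
n=11: reaches L-position 9 → W
n=12: reaches L-position 10 → W
n=13: reaches L-position 10 → W
n=14: only reaches 12(W), 11(W), 8(W), all W → L
n=15: reaches L-position 9 → W
n=16: reaches L-position 14 → W
n=17: reaches L-position 14 → W
n=18: only reaches 16(W), 15(W), 12(W), all W → L
n=19: only reaches 17(W), 16(W), 13(W), all W → L
n=20: reaches L-position 18 → W
n=21: reaches L-position 19 → W
n=22: reaches L-position 19 → W
n=23: only reaches 21(W), 20(W), 17(W), all W → L
n=24: reaches L-position 18 → W
n=25: reaches L-position 23 → W
n=26: reaches L-position 23 → W
Reading off the rows marked L gives the requested list; there are 9 such values of n.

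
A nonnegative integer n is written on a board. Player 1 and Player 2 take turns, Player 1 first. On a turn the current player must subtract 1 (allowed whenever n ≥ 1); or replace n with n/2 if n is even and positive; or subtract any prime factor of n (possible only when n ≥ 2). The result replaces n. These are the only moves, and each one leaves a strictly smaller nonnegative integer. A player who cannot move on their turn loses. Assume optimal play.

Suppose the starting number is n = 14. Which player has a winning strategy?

Use the standard recursion: the mover loses at a terminal position; elsewhere, the mover wins exactly when some move hands the opponent an L position.
n=0: no move → L
n=1: reaches L-position 0 → W
n=2: reaches L-position 0 → W
n=3: reaches L-position 0 → W
n=4: only reaches 2(W), 3(W), all W → L
n=5: reaches L-position 0 → W
n=6: reaches L-position 4 → W
n=7: reaches L-position 0 → W
n=8: reaches L-position 4 → W
n=9: only reaches 6(W), 8(W), all W → L
n=10: reaches L-position 9 → W
n=11: reaches L-position 0 → W
n=12: reaches L-position 9 → W
n=13: reaches L-position 0 → W
n=14: only reaches 7(W), 12(W), 13(W), all W → L
Every move from 14 reaches a W position, so the mover loses.

Player 2 wins.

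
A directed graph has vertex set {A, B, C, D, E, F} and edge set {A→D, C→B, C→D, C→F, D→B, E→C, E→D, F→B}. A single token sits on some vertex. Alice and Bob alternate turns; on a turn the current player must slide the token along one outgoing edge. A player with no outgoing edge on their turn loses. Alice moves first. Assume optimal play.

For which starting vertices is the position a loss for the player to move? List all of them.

A, B, E

Use the standard recursion: the mover loses at a terminal position; elsewhere, the mover wins exactly when some move hands the opponent an L position.
Every edge goes from a vertex to one that appears earlier in the order B, D, A, F, C, E, so processing vertices in that order labels each vertex after all of its successors.
B: no outgoing edge → L
D: can move to B, which is L ⇒ W
A: the only move is to D(W), a W ⇒ L
F: can move to B, which is L ⇒ W
C: can move to B, which is L ⇒ W
E: moves to C(W), D(W); every one is W ⇒ L
The losing starting vertices are exactly the entries labelled L in this table (3 of them).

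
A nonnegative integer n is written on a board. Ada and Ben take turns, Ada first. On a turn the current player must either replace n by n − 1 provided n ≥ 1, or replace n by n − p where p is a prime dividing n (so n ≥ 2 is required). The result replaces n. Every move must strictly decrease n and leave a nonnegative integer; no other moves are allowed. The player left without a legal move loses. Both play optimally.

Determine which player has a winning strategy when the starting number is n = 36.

Positions with no move are L. A position that does have a move is losing for the player to move precisely when every available move leads to a winning position for the opponent. Fill in the labels:
n=0: no move → L
n=1: W (go to 0, an L position)
n=2: W (go to 0, an L position)
n=3: W (go to 0, an L position)
n=4: L (options 2(W), 3(W) are all W)
n=5: W (go to 0, an L position)
n=6: W (go to 4, an L position)
n=7: W (go to 0, an L position)
n=8: L (options 6(W), 7(W) are all W)
n=9: W (go to 8, an L position)
n=10: W (go to 8, an L position)
n=11: W (go to 0, an L position)
n=12: L (options 9(W), 10(W), 11(W) are all W)
n=13: W (go to 0, an L position)
n=14: W (go to 12, an L position)
n=15: W (go to 12, an L position)
n=16: L (options 14(W), 15(W) are all W)
n=17: W (go to 0, an L position)
n=18: W (go to 16, an L position)
n=19: W (go to 0, an L position)
n=20: L (options 15(W), 18(W), 19(W) are all W)
n=21: W (go to 20, an L position)
n=22: W (go to 20, an L position)
n=23: W (go to 0, an L position)
n=24: L (options 21(W), 22(W), 23(W) are all W)
n=25: W (go to 20, an L position)
n=26: W (go to 24, an L position)
n=27: W (go to 24, an L position)
n=28: L (options 21(W), 26(W), 27(W) are all W)
n=29: W (go to 0, an L position)
n=30: W (go to 28, an L position)
n=31: W (go to 0, an L position)
n=32: L (options 30(W), 31(W) are all W)
n=33: W (go to 32, an L position)
n=34: W (go to 32, an L position)
n=35: W (go to 28, an L position)
n=36: L (options 33(W), 34(W), 35(W) are all W)
The starting position 36 is L: whatever Ada does, the opponent receives a W position.

Ben wins.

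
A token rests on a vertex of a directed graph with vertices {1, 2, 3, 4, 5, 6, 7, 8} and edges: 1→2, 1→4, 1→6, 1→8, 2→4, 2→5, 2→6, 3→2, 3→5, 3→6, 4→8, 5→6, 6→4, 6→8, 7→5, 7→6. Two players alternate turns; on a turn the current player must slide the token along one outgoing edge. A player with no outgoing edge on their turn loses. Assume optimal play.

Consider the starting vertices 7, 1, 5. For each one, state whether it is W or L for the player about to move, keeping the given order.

7: W, 1: W, 5: L

Work bottom-up. With no move the player to move loses. Otherwise the position is W if at least one move leads to an L position for the opponent, and L if every move leads to a W.
Every edge goes from a vertex to one that appears earlier in the order 8, 4, 6, 5, 2, 7, 3, 1, so processing vertices in that order labels each vertex after all of its successors.
8: no outgoing edge → L
4: reaches L-position 8 → W
6: reaches L-position 8 → W
5: only reaches 6(W), which is W → L
2: reaches L-position 5 → W
7: reaches L-position 5 → W
3: reaches L-position 5 → W
1: reaches L-position 8 → W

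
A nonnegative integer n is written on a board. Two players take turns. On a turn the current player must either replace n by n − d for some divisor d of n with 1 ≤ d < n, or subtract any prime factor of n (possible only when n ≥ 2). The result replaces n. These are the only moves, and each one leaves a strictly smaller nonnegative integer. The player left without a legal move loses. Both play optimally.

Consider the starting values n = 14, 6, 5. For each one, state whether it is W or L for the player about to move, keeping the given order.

Compute win/loss labels from the base case upward. A position with no move is L. Any other position is W if it can reach an L in one move, else L.
n=0: no move → L
n=1: no move → L
n=2: →0(L), so W
n=3: →0(L), so W
n=4: →2(W), 3(W) — all W, so L
n=5: →0(L), so W
n=6: →4(L), so W
n=7: →0(L), so W
n=8: →4(L), so W
n=9: →6(W), 8(W) — all W, so L
n=10: →9(L), so W
n=11: →0(L), so W
n=12: →9(L), so W
n=13: →0(L), so W
n=14: →7(W), 12(W), 13(W) — all W, so L

14: L, 6: W, 5: W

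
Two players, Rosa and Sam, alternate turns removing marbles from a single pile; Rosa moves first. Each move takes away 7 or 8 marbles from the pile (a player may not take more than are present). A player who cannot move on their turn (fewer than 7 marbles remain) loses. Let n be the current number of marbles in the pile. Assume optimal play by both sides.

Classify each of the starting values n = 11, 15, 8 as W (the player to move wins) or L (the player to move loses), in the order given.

11: W, 15: L, 8: W

Positions with no move are L. A position that does have a move is losing for the player to move precisely when every available move leads to a winning position for the opponent. Fill in the labels:
n=0: no move → L
n=1: no move → L
n=2: no move → L
n=3: no move → L
n=4: no move → L
n=5: no move → L
n=6: no move → L
n=7: reaches L-position 0 → W
n=8: reaches L-position 1 → W
n=9: reaches L-position 2 → W
n=10: reaches L-position 3 → W
n=11: reaches L-position 4 → W
n=12: reaches L-position 5 → W
n=13: reaches L-position 6 → W
n=14: reaches L-position 6 → W
n=15: only reaches 8(W), 7(W), all W → L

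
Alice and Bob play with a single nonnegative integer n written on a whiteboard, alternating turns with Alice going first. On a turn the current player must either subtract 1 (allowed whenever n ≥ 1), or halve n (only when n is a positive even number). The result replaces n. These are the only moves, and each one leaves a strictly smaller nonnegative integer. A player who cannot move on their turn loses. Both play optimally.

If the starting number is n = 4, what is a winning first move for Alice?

Classify positions by backward induction: terminal positions (no move available) are L. From any other position, the mover wins iff some move reaches an L.
n=0: no move → L
n=1: can move to 0, which is L ⇒ W
n=2: the only move is to 1(W), a W ⇒ L
n=3: can move to 2, which is L ⇒ W
n=4: can move to 2, which is L ⇒ W
From 4, the L positions reachable in one move are: 2.

Move to 2.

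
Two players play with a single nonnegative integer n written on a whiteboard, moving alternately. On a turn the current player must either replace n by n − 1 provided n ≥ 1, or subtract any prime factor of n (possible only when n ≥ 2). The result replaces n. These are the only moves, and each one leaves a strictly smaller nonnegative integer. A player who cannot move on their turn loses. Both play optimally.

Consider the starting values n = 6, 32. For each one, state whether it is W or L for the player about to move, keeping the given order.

Classify positions by backward induction: terminal positions (no move available) are L. From any other position, the mover wins iff some move reaches an L.
n=0: no move → L
n=1: reaches L-position 0 → W
n=2: reaches L-position 0 → W
n=3: reaches L-position 0 → W
n=4: only reaches 2(W), 3(W), all W → L
n=5: reaches L-position 0 → W
n=6: reaches L-position 4 → W
n=7: reaches L-position 0 → W
n=8: only reaches 6(W), 7(W), all W → L
n=9: reaches L-position 8 → W
n=10: reaches L-position 8 → W
n=11: reaches L-position 0 → W
n=12: only reaches 9(W), 10(W), 11(W), all W → L
n=13: reaches L-position 0 → W
n=14: reaches L-position 12 → W
n=15: reaches L-position 12 → W
n=16: only reaches 14(W), 15(W), all W → L
n=17: reaches L-position 0 → W
n=18: reaches L-position 16 → W
n=19: reaches L-position 0 → W
n=20: only reaches 15(W), 18(W), 19(W), all W → L
n=21: reaches L-position 20 → W
n=22: reaches L-position 20 → W
n=23: reaches L-position 0 → W
n=24: only reaches 21(W), 22(W), 23(W), all W → L
n=25: reaches L-position 20 → W
n=26: reaches L-position 24 → W
n=27: reaches L-position 24 → W
n=28: only reaches 21(W), 26(W), 27(W), all W → L
n=29: reaches L-position 0 → W
n=30: reaches L-position 28 → W
n=31: reaches L-position 0 → W
n=32: only reaches 30(W), 31(W), all W → L

6: W, 32: L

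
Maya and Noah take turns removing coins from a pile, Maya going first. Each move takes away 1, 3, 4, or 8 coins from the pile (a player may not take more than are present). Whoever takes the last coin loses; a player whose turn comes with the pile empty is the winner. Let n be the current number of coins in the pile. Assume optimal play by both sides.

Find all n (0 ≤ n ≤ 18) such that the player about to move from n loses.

Label each position W (a win for the player to move) or L (a loss). A position with no legal move is W; any other position is W exactly when some move reaches an L, and L when every move reaches a W.
n=0: no move; the opponent has just taken the last coin and therefore loses → W
n=1: L (sole option 0(W) is W)
n=2: W (go to 1, an L position)
n=3: L (options 2(W), 0(W) are all W)
n=4: W (go to 3, an L position)
n=5: W (go to 1, an L position)
n=6: W (go to 3, an L position)
n=7: W (go to 3, an L position)
n=8: L (options 7(W), 5(W), 4(W), 0(W) are all W)
n=9: W (go to 8, an L position)
n=10: L (options 9(W), 7(W), 6(W), 2(W) are all W)
n=11: W (go to 10, an L position)
n=12: W (go to 8, an L position)
n=13: W (go to 10, an L position)
n=14: W (go to 10, an L position)
n=15: L (options 14(W), 12(W), 11(W), 7(W) are all W)
n=16: W (go to 15, an L position)
n=17: L (options 16(W), 14(W), 13(W), 9(W) are all W)
n=18: W (go to 17, an L position)
The losing starting values of n are exactly the entries labelled L in this table (6 of them).

1, 3, 8, 10, 15, 17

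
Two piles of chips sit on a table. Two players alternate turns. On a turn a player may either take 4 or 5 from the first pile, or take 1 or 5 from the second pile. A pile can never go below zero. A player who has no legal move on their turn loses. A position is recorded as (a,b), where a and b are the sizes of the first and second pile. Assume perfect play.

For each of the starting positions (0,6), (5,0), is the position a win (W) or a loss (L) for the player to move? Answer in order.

Positions with no move are L. A position that does have a move is losing for the player to move precisely when every available move leads to a winning position for the opponent. Fill in the labels:
No move ever increases a pile, so every position that can arise here has a ≤ 5 and b ≤ 6; it is enough to label the cells with 0 ≤ a ≤ 5 and 0 ≤ b ≤ 6.
Every move lowers a or b (never raises either), so fill the grid row by row in increasing a, and left to right within a row: each cell's successors are then already labelled.
      b=0  b=1  b=2  b=3  b=4  b=5  b=6
a=0:    L    W    L    W    L    W    L
a=1:    L    W    L    W    L    W    L
a=2:    L    W    L    W    L    W    L
a=3:    L    W    L    W    L    W    L
a=4:    W    L    W    L    W    L    W
a=5:    W    L    W    L    W    L    W
Cells with no legal move (terminal, hence L): (0,0), (1,0), (2,0), (3,0).
The remaining L cells, each justified by listing all of its moves:
(0,2): L (sole option (0,1)(W) is W)
(0,4): L (sole option (0,3)(W) is W)
(0,6): L (options (0,5)(W), (0,1)(W) are all W)
(1,2): L (sole option (1,1)(W) is W)
(1,4): L (sole option (1,3)(W) is W)
(1,6): L (options (1,5)(W), (1,1)(W) are all W)
(2,2): L (sole option (2,1)(W) is W)
(2,4): L (sole option (2,3)(W) is W)
(2,6): L (options (2,5)(W), (2,1)(W) are all W)
(3,2): L (sole option (3,1)(W) is W)
(3,4): L (sole option (3,3)(W) is W)
(3,6): L (options (3,5)(W), (3,1)(W) are all W)
(4,1): L (options (0,1)(W), (4,0)(W) are all W)
(4,3): L (options (0,3)(W), (4,2)(W) are all W)
(4,5): L (options (0,5)(W), (4,4)(W), (4,0)(W) are all W)
(5,1): L (options (1,1)(W), (0,1)(W), (5,0)(W) are all W)
(5,3): L (options (1,3)(W), (0,3)(W), (5,2)(W) are all W)
(5,5): L (options (1,5)(W), (0,5)(W), (5,4)(W), (5,0)(W) are all W)
Every other cell has at least one move into one of the L cells above, so it is W.
(0,6): one of the L cells justified above, so L
(5,0): the move to (1,0) reaches an L cell, so W

(0,6): L, (5,0): W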